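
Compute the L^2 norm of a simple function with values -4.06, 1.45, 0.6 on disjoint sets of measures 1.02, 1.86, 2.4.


Step 1: Compute |f_i|^2 for each value:
  |-4.06|^2 = 16.4836
  |1.45|^2 = 2.1025
  |0.6|^2 = 0.36
Step 2: Multiply by measures and sum:
  16.4836 * 1.02 = 16.813272
  2.1025 * 1.86 = 3.91065
  0.36 * 2.4 = 0.864
Sum = 16.813272 + 3.91065 + 0.864 = 21.587922
Step 3: Take the p-th root:
||f||_2 = (21.587922)^(1/2) = 4.64628


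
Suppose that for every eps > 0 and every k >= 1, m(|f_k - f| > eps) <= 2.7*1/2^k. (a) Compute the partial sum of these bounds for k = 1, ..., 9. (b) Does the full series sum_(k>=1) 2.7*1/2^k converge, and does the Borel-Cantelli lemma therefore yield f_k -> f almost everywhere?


Step 1: List the terms 2.7*1/2^k for k = 1 to 9:
  k=1: 1.35
  k=2: 0.675
  k=3: 0.3375
  k=4: 0.16875
  k=5: 0.084375
  k=6: 0.042188
  k=7: 0.021094
  k=8: 0.010547
  k=9: 0.005273
Step 2: Partial sum = 1.35 + 0.675 + 0.3375 + 0.16875 + 0.084375 + 0.042188 + 0.021094 + 0.010547 + 0.005273
     = 2.694727
Step 3: The full series sum_(k>=1) 2.7*1/2^k converges (geometric series with ratio 1/2 < 1; a constant multiple of a convergent series converges).
Step 4: Fix eps > 0. Since sum_k m(|f_k - f| > eps) < infinity, the Borel-Cantelli lemma gives
        m(limsup_k {|f_k - f| > eps}) = 0, i.e. for a.e. x, |f_k(x) - f(x)| <= eps for all large k.
        Applying this with eps = 1/j for j = 1, 2, ... and intersecting the countably many full-measure sets,
        for a.e. x we get limsup_k |f_k(x) - f(x)| <= 1/j for every j, hence f_k -> f almost everywhere.
Conclusion: series converges; Borel-Cantelli yields f_k -> f a.e.


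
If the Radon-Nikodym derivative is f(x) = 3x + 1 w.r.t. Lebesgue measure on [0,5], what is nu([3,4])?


nu(A) = integral_A (dnu/dmu) dmu = integral_3^4 (3x + 1) dx
Step 1: Antiderivative F(x) = (3/2)x^2 + 1x
Step 2: F(4) = (3/2)*4^2 + 1*4 = 24 + 4 = 28
Step 3: F(3) = (3/2)*3^2 + 1*3 = 13.5 + 3 = 16.5
Step 4: nu([3,4]) = F(4) - F(3) = 28 - 16.5 = 11.5


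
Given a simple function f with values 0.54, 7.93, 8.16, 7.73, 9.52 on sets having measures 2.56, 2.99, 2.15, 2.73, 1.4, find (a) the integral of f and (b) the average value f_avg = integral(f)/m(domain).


Step 1: Integral = sum(value_i * measure_i)
= 0.54*2.56 + 7.93*2.99 + 8.16*2.15 + 7.73*2.73 + 9.52*1.4
= 1.3824 + 23.7107 + 17.544 + 21.1029 + 13.328
= 77.068
Step 2: Total measure of domain = 2.56 + 2.99 + 2.15 + 2.73 + 1.4 = 11.83
Step 3: Average value = 77.068 / 11.83 = 6.514624


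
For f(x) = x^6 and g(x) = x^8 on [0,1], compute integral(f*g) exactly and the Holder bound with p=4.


Step 1: Exact integral of f*g = integral(x^14, 0, 1) = 1/15
     = 0.066667
Step 2: Holder bound with p=4, q=1.333333:
  ||f||_p = (integral x^24 dx)^(1/4) = (1/25)^(1/4) = 0.447214
  ||g||_q = (integral x^10.666667 dx)^(1/1.333333) = (1/11.666667)^(1/1.333333) = 0.158413
Step 3: Holder bound = ||f||_p * ||g||_q = 0.447214 * 0.158413 = 0.070844
Verification: 0.066667 <= 0.070844 (Holder holds)


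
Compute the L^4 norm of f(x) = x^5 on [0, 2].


Step 1: ||f||_4 = (integral_0^2 |x^5|^4 dx)^(1/4)
     = (integral_0^2 x^20 dx)^(1/4)
Step 2: integral_0^2 x^20 dx = [x^21/(21)] from 0 to 2 = 2^21/21
     = 2097152/21 = 99864.380952
Step 3: ||f||_4 = (99864.380952)^(1/4) = 17.776762


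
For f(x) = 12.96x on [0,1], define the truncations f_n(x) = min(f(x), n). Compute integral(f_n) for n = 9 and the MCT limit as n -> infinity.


f(x) = 12.96x on [0,1]; f_n(x) = min(12.96x, n). At n = 9:
Step 1: f(x) reaches 9 at x = 9/12.96 = 0.694444
Step 2: integral(f_9) = integral(12.96x, 0, 0.694444) + integral(9, 0.694444, 1)
       = 12.96*0.694444^2/2 + 9*(1 - 0.694444)
       = 3.125 + 2.75
       = 5.875
Step 3: As n -> infinity, f_n increases to f, so by MCT integral(f_n) -> integral(f) = 12.96/2 = 6.48.
Convergence: integral(f_9) = 5.875 -> 6.48 as n -> infinity


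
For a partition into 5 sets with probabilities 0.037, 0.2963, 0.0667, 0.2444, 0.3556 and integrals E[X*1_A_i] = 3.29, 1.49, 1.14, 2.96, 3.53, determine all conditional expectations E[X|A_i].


For each cell A_i: E[X|A_i] = E[X*1_A_i] / P(A_i)
Step 1: E[X|A_1] = 3.29 / 0.037 = 88.918919
Step 2: E[X|A_2] = 1.49 / 0.2963 = 5.028687
Step 3: E[X|A_3] = 1.14 / 0.0667 = 17.091454
Step 4: E[X|A_4] = 2.96 / 0.2444 = 12.111293
Step 5: E[X|A_5] = 3.53 / 0.3556 = 9.926884
Verification: E[X] = sum E[X*1_A_i] = 3.29 + 1.49 + 1.14 + 2.96 + 3.53 = 12.41


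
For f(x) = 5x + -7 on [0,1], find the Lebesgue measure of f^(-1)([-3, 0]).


f^(-1)([-3, 0]) = {x : -3 <= 5x + -7 <= 0}
Solving: (-3 - -7)/5 <= x <= (0 - -7)/5
= [0.8, 1.4]
Intersecting with [0,1]: [0.8, 1]
Measure = 1 - 0.8 = 0.2


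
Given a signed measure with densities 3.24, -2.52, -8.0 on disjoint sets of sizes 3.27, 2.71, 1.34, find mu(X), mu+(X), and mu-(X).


Step 1: Compute signed measure on each set:
  Set 1: 3.24 * 3.27 = 10.5948
  Set 2: -2.52 * 2.71 = -6.8292
  Set 3: -8.0 * 1.34 = -10.72
Step 2: Total signed measure = (10.5948) + (-6.8292) + (-10.72)
     = -6.9544
Step 3: Positive part mu+(X) = sum of positive contributions = 10.5948
Step 4: Negative part mu-(X) = |sum of negative contributions| = 17.5492


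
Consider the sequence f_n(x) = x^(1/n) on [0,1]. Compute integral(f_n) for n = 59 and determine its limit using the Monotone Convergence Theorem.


At n = 59: f_59(x) = x^(1/59).
Step 1: integral(x^(1/59), 0, 1) = [x^(1/59+1) / (1/59+1)] from 0 to 1
     = 1 / (1/59 + 1) = 1 / ((59+1)/59) = 59/(59+1)
     = 59/60 = 0.983333
Step 2: As n -> infinity, f_n(x) = x^(1/n) -> 1 for x in (0,1], and f_n is increasing in n.
By MCT, lim_n integral(f_n) = integral(lim_n f_n) = integral(1, 0, 1) = 1.
Step 3: Verify convergence: 59/60 = 0.983333 -> 1


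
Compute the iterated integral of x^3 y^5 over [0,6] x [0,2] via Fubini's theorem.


By Fubini's theorem, the double integral factors as a product of single integrals:
Step 1: integral_0^6 x^3 dx = [x^4/4] from 0 to 6
     = 6^4/4 = 324
Step 2: integral_0^2 y^5 dy = [y^6/6] from 0 to 2
     = 2^6/6 = 10.666667
Step 3: Double integral = 324 * 10.666667 = 3456


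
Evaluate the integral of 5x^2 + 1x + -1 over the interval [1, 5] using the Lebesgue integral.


The Lebesgue integral of a Riemann-integrable function agrees with the Riemann integral.
Antiderivative F(x) = (5/3)x^3 + (1/2)x^2 + -1x
F(5) = (5/3)*5^3 + (1/2)*5^2 + -1*5
     = (5/3)*125 + (1/2)*25 + -1*5
     = 208.333333 + 12.5 + -5
     = 215.833333
F(1) = 1.166667
Integral = F(5) - F(1) = 215.833333 - 1.166667 = 214.666667


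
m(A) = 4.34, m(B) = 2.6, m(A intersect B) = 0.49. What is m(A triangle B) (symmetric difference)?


m(A Delta B) = m(A) + m(B) - 2*m(A n B)
= 4.34 + 2.6 - 2*0.49
= 4.34 + 2.6 - 0.98
= 5.96


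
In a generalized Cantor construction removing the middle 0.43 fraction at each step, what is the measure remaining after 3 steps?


Step 1: At each step, fraction remaining = 1 - 0.43 = 0.57
Step 2: After 3 steps, measure = (0.57)^3
Step 3: Computing the power step by step:
  After step 1: 0.57
  After step 2: 0.3249
  After step 3: 0.185193
Result = 0.185193


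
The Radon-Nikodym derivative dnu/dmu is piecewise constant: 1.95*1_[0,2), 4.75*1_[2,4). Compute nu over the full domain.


Integrate each piece of the Radon-Nikodym derivative:
Step 1: integral_0^2 1.95 dx = 1.95*(2-0) = 1.95*2 = 3.9
Step 2: integral_2^4 4.75 dx = 4.75*(4-2) = 4.75*2 = 9.5
Total: 3.9 + 9.5 = 13.4


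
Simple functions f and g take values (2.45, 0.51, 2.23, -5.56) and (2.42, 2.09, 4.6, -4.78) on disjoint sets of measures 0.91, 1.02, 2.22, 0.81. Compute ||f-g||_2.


Step 1: Compute differences f_i - g_i:
  2.45 - 2.42 = 0.03
  0.51 - 2.09 = -1.58
  2.23 - 4.6 = -2.37
  -5.56 - -4.78 = -0.78
Step 2: Compute |diff|^2 * measure for each set:
  |0.03|^2 * 0.91 = 9.000000e-04 * 0.91 = 8.190000e-04
  |-1.58|^2 * 1.02 = 2.4964 * 1.02 = 2.546328
  |-2.37|^2 * 2.22 = 5.6169 * 2.22 = 12.469518
  |-0.78|^2 * 0.81 = 0.6084 * 0.81 = 0.492804
Step 3: Sum = 15.509469
Step 4: ||f-g||_2 = (15.509469)^(1/2) = 3.938206


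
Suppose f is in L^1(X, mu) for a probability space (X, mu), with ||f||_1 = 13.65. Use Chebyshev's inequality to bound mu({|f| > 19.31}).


Chebyshev/Markov inequality: mu(|f| > eps) <= (||f||_p / eps)^p
Step 1: ||f||_1 / eps = 13.65 / 19.31 = 0.706888
Step 2: Raise to power p = 1:
  (0.706888)^1 = 0.706888
Step 3: Therefore mu(|f| > 19.31) <= 0.706888


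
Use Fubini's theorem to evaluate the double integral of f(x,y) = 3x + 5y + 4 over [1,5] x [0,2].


By Fubini, integrate in x first, then y.
Step 1: Fix y, integrate over x in [1,5]:
  integral(3x + 5y + 4, x=1..5)
  = 3*(5^2 - 1^2)/2 + (5y + 4)*(5 - 1)
  = 36 + (5y + 4)*4
  = 36 + 20y + 16
  = 52 + 20y
Step 2: Integrate over y in [0,2]:
  integral(52 + 20y, y=0..2)
  = 52*2 + 20*(2^2 - 0^2)/2
  = 104 + 40
  = 144


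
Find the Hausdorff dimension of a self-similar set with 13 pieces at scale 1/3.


For a self-similar set with N copies scaled by 1/r:
dim_H = log(N)/log(r) = log(13)/log(3)
= 2.564949/1.098612
= 2.334718


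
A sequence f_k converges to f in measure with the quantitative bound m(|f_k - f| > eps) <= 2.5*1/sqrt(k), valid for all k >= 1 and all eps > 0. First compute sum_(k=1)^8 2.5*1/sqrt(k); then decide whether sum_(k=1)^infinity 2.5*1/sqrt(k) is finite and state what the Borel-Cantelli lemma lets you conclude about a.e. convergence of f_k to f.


Step 1: List the terms 2.5*1/sqrt(k) for k = 1 to 8:
  k=1: 2.5
  k=2: 1.767767
  k=3: 1.443376
  k=4: 1.25
  k=5: 1.118034
  k=6: 1.020621
  k=7: 0.944911
  k=8: 0.883883
Step 2: Partial sum = 2.5 + 1.767767 + 1.443376 + 1.25 + 1.118034 + 1.020621 + 0.944911 + 0.883883
     = 10.928592
Step 3: The full series sum_(k>=1) 2.5*1/sqrt(k) diverges (p-series with p = 1/2 <= 1; a nonzero constant multiple of a divergent series diverges).
Step 4: The (first) Borel-Cantelli lemma requires a summable sequence of measures, so it does not apply here;
        from this bound alone no conclusion about a.e. convergence can be drawn (convergence in measure still
        gives an a.e.-convergent subsequence, but not a.e. convergence of the whole sequence).
Conclusion: series diverges; Borel-Cantelli is inconclusive about a.e. convergence of f_k.


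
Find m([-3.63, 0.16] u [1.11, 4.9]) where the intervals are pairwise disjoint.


For pairwise disjoint intervals, m(union) = sum of lengths.
= (0.16 - -3.63) + (4.9 - 1.11)
= 3.79 + 3.79
= 7.58


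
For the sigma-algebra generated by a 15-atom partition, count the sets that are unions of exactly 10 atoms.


Each element of F is a union of some subset of the 15 atoms.
Elements that are unions of exactly 10 atoms correspond to 10-element subsets of the 15 atoms.
Count = C(15, 10) = 15! / (10! * 5!) = 3003.


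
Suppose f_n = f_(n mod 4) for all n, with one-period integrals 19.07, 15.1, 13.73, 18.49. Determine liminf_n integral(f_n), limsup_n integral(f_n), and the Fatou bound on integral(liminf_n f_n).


The sequence (integral(f_n)) is periodic with period 4, repeating the values 19.07, 15.1, 13.73, 18.49 indefinitely.
Step 1: For a periodic sequence, every tail (a_m, a_(m+1), ...) contains all 4 period values infinitely often.
Step 2: Hence inf of every tail = min of the period values = min(19.07, 15.1, 13.73, 18.49) = 13.73.
        liminf_n integral(f_n) = sup over m of (inf of tail from m) = 13.73.
Step 3: Similarly sup of every tail = max of the period values = 19.07.
        limsup_n integral(f_n) = 19.07.
Step 4: Fatou's lemma: integral(liminf_n f_n) <= liminf_n integral(f_n) = 13.73.
        So the integral of the pointwise liminf is at most 13.73.


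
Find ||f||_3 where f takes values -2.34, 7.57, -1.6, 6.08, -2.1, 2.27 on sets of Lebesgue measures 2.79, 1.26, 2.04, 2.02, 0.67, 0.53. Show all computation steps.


Step 1: Compute |f_i|^3 for each value:
  |-2.34|^3 = 12.812904
  |7.57|^3 = 433.798093
  |-1.6|^3 = 4.096
  |6.08|^3 = 224.755712
  |-2.1|^3 = 9.261
  |2.27|^3 = 11.697083
Step 2: Multiply by measures and sum:
  12.812904 * 2.79 = 35.748002
  433.798093 * 1.26 = 546.585597
  4.096 * 2.04 = 8.35584
  224.755712 * 2.02 = 454.006538
  9.261 * 0.67 = 6.20487
  11.697083 * 0.53 = 6.199454
Sum = 35.748002 + 546.585597 + 8.35584 + 454.006538 + 6.20487 + 6.199454 = 1057.100302
Step 3: Take the p-th root:
||f||_3 = (1057.100302)^(1/3) = 10.186822


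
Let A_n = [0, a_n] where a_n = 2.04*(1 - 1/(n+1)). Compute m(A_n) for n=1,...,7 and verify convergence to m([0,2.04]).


By continuity of measure from below: if A_n increases to A, then m(A_n) -> m(A).
Here A = [0, 2.04], so m(A) = 2.04
Step 1: a_1 = 2.04*(1 - 1/2) = 1.02, m(A_1) = 1.02
Step 2: a_2 = 2.04*(1 - 1/3) = 1.36, m(A_2) = 1.36
Step 3: a_3 = 2.04*(1 - 1/4) = 1.53, m(A_3) = 1.53
Step 4: a_4 = 2.04*(1 - 1/5) = 1.632, m(A_4) = 1.632
Step 5: a_5 = 2.04*(1 - 1/6) = 1.7, m(A_5) = 1.7
Step 6: a_6 = 2.04*(1 - 1/7) = 1.7486, m(A_6) = 1.7486
Step 7: a_7 = 2.04*(1 - 1/8) = 1.785, m(A_7) = 1.785
Limit: m(A_n) -> m([0,2.04]) = 2.04


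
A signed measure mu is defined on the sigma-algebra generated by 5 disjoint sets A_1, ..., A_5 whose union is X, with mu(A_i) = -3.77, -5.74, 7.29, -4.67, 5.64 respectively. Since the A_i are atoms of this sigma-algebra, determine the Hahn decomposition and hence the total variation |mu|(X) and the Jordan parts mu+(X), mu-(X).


Step 1: Every measurable set is a union of atoms (the cells / points), so a Hahn decomposition is
  obtained by grouping atoms by sign: P = union of atoms with mu > 0, N = union of the remaining atoms.
  Atoms in P (indices): 3, 5;  atoms in N (indices): 1, 2, 4
  Positive values: 7.29, 5.64
  Negative values: -3.77, -5.74, -4.67
Step 2: mu+(X) = mu(P) = sum of positive atom values = 12.93
Step 3: mu-(X) = -mu(N) = sum of |negative atom values| = 14.18
Step 4: |mu|(X) = mu+(X) + mu-(X) = 12.93 + 14.18 = 27.11


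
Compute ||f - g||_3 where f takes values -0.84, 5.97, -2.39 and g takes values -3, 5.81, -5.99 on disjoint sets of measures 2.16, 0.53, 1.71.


Step 1: Compute differences f_i - g_i:
  -0.84 - -3 = 2.16
  5.97 - 5.81 = 0.16
  -2.39 - -5.99 = 3.6
Step 2: Compute |diff|^3 * measure for each set:
  |2.16|^3 * 2.16 = 10.077696 * 2.16 = 21.767823
  |0.16|^3 * 0.53 = 0.004096 * 0.53 = 0.002171
  |3.6|^3 * 1.71 = 46.656 * 1.71 = 79.78176
Step 3: Sum = 101.551754
Step 4: ||f-g||_3 = (101.551754)^(1/3) = 4.665474


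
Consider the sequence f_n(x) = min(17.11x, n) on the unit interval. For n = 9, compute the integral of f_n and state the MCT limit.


f(x) = 17.11x on [0,1]; f_n(x) = min(17.11x, n). At n = 9:
Step 1: f(x) reaches 9 at x = 9/17.11 = 0.526008
Step 2: integral(f_9) = integral(17.11x, 0, 0.526008) + integral(9, 0.526008, 1)
       = 17.11*0.526008^2/2 + 9*(1 - 0.526008)
       = 2.367037 + 4.265926
       = 6.632963
Step 3: As n -> infinity, f_n increases to f, so by MCT integral(f_n) -> integral(f) = 17.11/2 = 8.555.
Convergence: integral(f_9) = 6.632963 -> 8.555 as n -> infinity


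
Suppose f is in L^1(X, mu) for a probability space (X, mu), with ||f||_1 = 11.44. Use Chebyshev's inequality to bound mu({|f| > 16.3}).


Chebyshev/Markov inequality: mu(|f| > eps) <= (||f||_p / eps)^p
Step 1: ||f||_1 / eps = 11.44 / 16.3 = 0.70184
Step 2: Raise to power p = 1:
  (0.70184)^1 = 0.70184
Step 3: Therefore mu(|f| > 16.3) <= 0.70184


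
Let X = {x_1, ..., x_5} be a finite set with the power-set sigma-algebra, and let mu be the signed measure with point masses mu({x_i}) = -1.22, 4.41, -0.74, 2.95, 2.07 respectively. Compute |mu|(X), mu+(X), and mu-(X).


Step 1: Every measurable set is a union of atoms (the cells / points), so a Hahn decomposition is
  obtained by grouping atoms by sign: P = union of atoms with mu > 0, N = union of the remaining atoms.
  Atoms in P (indices): 2, 4, 5;  atoms in N (indices): 1, 3
  Positive values: 4.41, 2.95, 2.07
  Negative values: -1.22, -0.74
Step 2: mu+(X) = mu(P) = sum of positive atom values = 9.43
Step 3: mu-(X) = -mu(N) = sum of |negative atom values| = 1.96
Step 4: |mu|(X) = mu+(X) + mu-(X) = 9.43 + 1.96 = 11.39


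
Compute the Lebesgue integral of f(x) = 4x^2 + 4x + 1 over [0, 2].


The Lebesgue integral of a Riemann-integrable function agrees with the Riemann integral.
Antiderivative F(x) = (4/3)x^3 + (4/2)x^2 + 1x
F(2) = (4/3)*2^3 + (4/2)*2^2 + 1*2
     = (4/3)*8 + (4/2)*4 + 1*2
     = 10.666667 + 8 + 2
     = 20.666667
F(0) = 0.0
Integral = F(2) - F(0) = 20.666667 - 0.0 = 20.666667


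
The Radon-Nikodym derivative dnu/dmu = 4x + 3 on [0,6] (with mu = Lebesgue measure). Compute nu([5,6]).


nu(A) = integral_A (dnu/dmu) dmu = integral_5^6 (4x + 3) dx
Step 1: Antiderivative F(x) = (4/2)x^2 + 3x
Step 2: F(6) = (4/2)*6^2 + 3*6 = 72 + 18 = 90
Step 3: F(5) = (4/2)*5^2 + 3*5 = 50 + 15 = 65
Step 4: nu([5,6]) = F(6) - F(5) = 90 - 65 = 25


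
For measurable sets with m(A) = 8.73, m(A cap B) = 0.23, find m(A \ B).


m(A \ B) = m(A) - m(A n B)
= 8.73 - 0.23
= 8.5


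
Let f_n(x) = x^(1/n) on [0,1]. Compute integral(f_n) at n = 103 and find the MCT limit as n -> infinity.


At n = 103: f_103(x) = x^(1/103).
Step 1: integral(x^(1/103), 0, 1) = [x^(1/103+1) / (1/103+1)] from 0 to 1
     = 1 / (1/103 + 1) = 1 / ((103+1)/103) = 103/(103+1)
     = 103/104 = 0.990385
Step 2: As n -> infinity, f_n(x) = x^(1/n) -> 1 for x in (0,1], and f_n is increasing in n.
By MCT, lim_n integral(f_n) = integral(lim_n f_n) = integral(1, 0, 1) = 1.
Step 3: Verify convergence: 103/104 = 0.990385 -> 1


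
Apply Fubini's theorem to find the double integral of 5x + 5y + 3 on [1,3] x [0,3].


By Fubini, integrate in x first, then y.
Step 1: Fix y, integrate over x in [1,3]:
  integral(5x + 5y + 3, x=1..3)
  = 5*(3^2 - 1^2)/2 + (5y + 3)*(3 - 1)
  = 20 + (5y + 3)*2
  = 20 + 10y + 6
  = 26 + 10y
Step 2: Integrate over y in [0,3]:
  integral(26 + 10y, y=0..3)
  = 26*3 + 10*(3^2 - 0^2)/2
  = 78 + 45
  = 123


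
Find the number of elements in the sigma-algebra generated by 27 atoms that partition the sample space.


Each element of the sigma-algebra is a union of some subset of the 27 atoms.
The number of such subsets is 2^27 = 134217728.


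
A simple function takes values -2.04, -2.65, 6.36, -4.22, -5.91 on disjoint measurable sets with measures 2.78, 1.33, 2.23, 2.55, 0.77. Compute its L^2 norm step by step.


Step 1: Compute |f_i|^2 for each value:
  |-2.04|^2 = 4.1616
  |-2.65|^2 = 7.0225
  |6.36|^2 = 40.4496
  |-4.22|^2 = 17.8084
  |-5.91|^2 = 34.9281
Step 2: Multiply by measures and sum:
  4.1616 * 2.78 = 11.569248
  7.0225 * 1.33 = 9.339925
  40.4496 * 2.23 = 90.202608
  17.8084 * 2.55 = 45.41142
  34.9281 * 0.77 = 26.894637
Sum = 11.569248 + 9.339925 + 90.202608 + 45.41142 + 26.894637 = 183.417838
Step 3: Take the p-th root:
||f||_2 = (183.417838)^(1/2) = 13.543184


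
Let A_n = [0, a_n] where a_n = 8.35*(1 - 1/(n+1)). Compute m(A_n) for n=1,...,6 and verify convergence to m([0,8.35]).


By continuity of measure from below: if A_n increases to A, then m(A_n) -> m(A).
Here A = [0, 8.35], so m(A) = 8.35
Step 1: a_1 = 8.35*(1 - 1/2) = 4.175, m(A_1) = 4.175
Step 2: a_2 = 8.35*(1 - 1/3) = 5.5667, m(A_2) = 5.5667
Step 3: a_3 = 8.35*(1 - 1/4) = 6.2625, m(A_3) = 6.2625
Step 4: a_4 = 8.35*(1 - 1/5) = 6.68, m(A_4) = 6.68
Step 5: a_5 = 8.35*(1 - 1/6) = 6.9583, m(A_5) = 6.9583
Step 6: a_6 = 8.35*(1 - 1/7) = 7.1571, m(A_6) = 7.1571
Limit: m(A_n) -> m([0,8.35]) = 8.35


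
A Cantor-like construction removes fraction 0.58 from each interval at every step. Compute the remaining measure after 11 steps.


Step 1: At each step, fraction remaining = 1 - 0.58 = 0.42
Step 2: After 11 steps, measure = (0.42)^11
Result = 7.173683e-05


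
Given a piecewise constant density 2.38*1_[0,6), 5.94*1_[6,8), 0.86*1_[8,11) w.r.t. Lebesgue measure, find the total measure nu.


Integrate each piece of the Radon-Nikodym derivative:
Step 1: integral_0^6 2.38 dx = 2.38*(6-0) = 2.38*6 = 14.28
Step 2: integral_6^8 5.94 dx = 5.94*(8-6) = 5.94*2 = 11.88
Step 3: integral_8^11 0.86 dx = 0.86*(11-8) = 0.86*3 = 2.58
Total: 14.28 + 11.88 + 2.58 = 28.74


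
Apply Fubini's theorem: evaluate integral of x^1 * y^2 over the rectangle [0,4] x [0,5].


By Fubini's theorem, the double integral factors as a product of single integrals:
Step 1: integral_0^4 x^1 dx = [x^2/2] from 0 to 4
     = 4^2/2 = 8
Step 2: integral_0^5 y^2 dy = [y^3/3] from 0 to 5
     = 5^3/3 = 41.666667
Step 3: Double integral = 8 * 41.666667 = 333.333333


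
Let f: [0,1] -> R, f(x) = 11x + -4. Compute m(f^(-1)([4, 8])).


f^(-1)([4, 8]) = {x : 4 <= 11x + -4 <= 8}
Solving: (4 - -4)/11 <= x <= (8 - -4)/11
= [0.727273, 1.090909]
Intersecting with [0,1]: [0.727273, 1]
Measure = 1 - 0.727273 = 0.272727


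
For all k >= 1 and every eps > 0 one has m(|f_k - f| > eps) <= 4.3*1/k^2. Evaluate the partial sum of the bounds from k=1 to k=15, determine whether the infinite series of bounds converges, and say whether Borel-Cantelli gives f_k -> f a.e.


Step 1: List the terms 4.3*1/k^2 for k = 1 to 15:
  k=1: 4.3
  k=2: 1.075
  k=3: 0.477778
  k=4: 0.26875
  k=5: 0.172
  k=6: 0.119444
  k=7: 0.087755
  k=8: 0.067187
  k=9: 0.053086
  k=10: 0.043
  k=11: 0.035537
  k=12: 0.029861
  k=13: 0.025444
  k=14: 0.021939
  k=15: 0.019111
Step 2: Partial sum = 4.3 + 1.075 + 0.477778 + 0.26875 + 0.172 + 0.119444 + 0.087755 + 0.067187 + 0.053086 + 0.043 + 0.035537 + 0.029861 + 0.025444 + 0.021939 + 0.019111
     = 6.795893
Step 3: The full series sum_(k>=1) 4.3*1/k^2 converges (p-series with p = 2 > 1; a constant multiple of a convergent series converges).
Step 4: Fix eps > 0. Since sum_k m(|f_k - f| > eps) < infinity, the Borel-Cantelli lemma gives
        m(limsup_k {|f_k - f| > eps}) = 0, i.e. for a.e. x, |f_k(x) - f(x)| <= eps for all large k.
        Applying this with eps = 1/j for j = 1, 2, ... and intersecting the countably many full-measure sets,
        for a.e. x we get limsup_k |f_k(x) - f(x)| <= 1/j for every j, hence f_k -> f almost everywhere.
Conclusion: series converges; Borel-Cantelli yields f_k -> f a.e.


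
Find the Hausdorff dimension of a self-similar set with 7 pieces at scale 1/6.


For a self-similar set with N copies scaled by 1/r:
dim_H = log(N)/log(r) = log(7)/log(6)
= 1.94591/1.791759
= 1.086033


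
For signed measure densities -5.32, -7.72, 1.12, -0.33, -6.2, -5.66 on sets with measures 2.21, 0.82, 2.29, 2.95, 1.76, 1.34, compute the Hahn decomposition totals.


Step 1: Compute signed measure on each set:
  Set 1: -5.32 * 2.21 = -11.7572
  Set 2: -7.72 * 0.82 = -6.3304
  Set 3: 1.12 * 2.29 = 2.5648
  Set 4: -0.33 * 2.95 = -0.9735
  Set 5: -6.2 * 1.76 = -10.912
  Set 6: -5.66 * 1.34 = -7.5844
Step 2: Total signed measure = (-11.7572) + (-6.3304) + (2.5648) + (-0.9735) + (-10.912) + (-7.5844)
     = -34.9927
Step 3: Positive part mu+(X) = sum of positive contributions = 2.5648
Step 4: Negative part mu-(X) = |sum of negative contributions| = 37.5575


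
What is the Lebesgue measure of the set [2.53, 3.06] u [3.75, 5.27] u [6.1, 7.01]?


For pairwise disjoint intervals, m(union) = sum of lengths.
= (3.06 - 2.53) + (5.27 - 3.75) + (7.01 - 6.1)
= 0.53 + 1.52 + 0.91
= 2.96


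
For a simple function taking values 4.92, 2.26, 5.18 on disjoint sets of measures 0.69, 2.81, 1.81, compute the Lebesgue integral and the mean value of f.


Step 1: Integral = sum(value_i * measure_i)
= 4.92*0.69 + 2.26*2.81 + 5.18*1.81
= 3.3948 + 6.3506 + 9.3758
= 19.1212
Step 2: Total measure of domain = 0.69 + 2.81 + 1.81 = 5.31
Step 3: Average value = 19.1212 / 5.31 = 3.600979


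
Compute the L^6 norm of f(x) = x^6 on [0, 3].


Step 1: ||f||_6 = (integral_0^3 |x^6|^6 dx)^(1/6)
     = (integral_0^3 x^36 dx)^(1/6)
Step 2: integral_0^3 x^36 dx = [x^37/(37)] from 0 to 3 = 3^37/37
     = 450283905890997363/37 = 1.216984e+16
Step 3: ||f||_6 = (1.216984e+16)^(1/6) = 479.601777


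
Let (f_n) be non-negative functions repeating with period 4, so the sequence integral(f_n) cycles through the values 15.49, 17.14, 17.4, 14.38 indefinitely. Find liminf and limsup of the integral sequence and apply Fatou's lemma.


The sequence (integral(f_n)) is periodic with period 4, repeating the values 15.49, 17.14, 17.4, 14.38 indefinitely.
Step 1: For a periodic sequence, every tail (a_m, a_(m+1), ...) contains all 4 period values infinitely often.
Step 2: Hence inf of every tail = min of the period values = min(15.49, 17.14, 17.4, 14.38) = 14.38.
        liminf_n integral(f_n) = sup over m of (inf of tail from m) = 14.38.
Step 3: Similarly sup of every tail = max of the period values = 17.4.
        limsup_n integral(f_n) = 17.4.
Step 4: Fatou's lemma: integral(liminf_n f_n) <= liminf_n integral(f_n) = 14.38.
        So the integral of the pointwise liminf is at most 14.38.


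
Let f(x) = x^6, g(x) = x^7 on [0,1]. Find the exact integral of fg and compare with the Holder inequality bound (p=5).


Step 1: Exact integral of f*g = integral(x^13, 0, 1) = 1/14
     = 0.071429
Step 2: Holder bound with p=5, q=1.25:
  ||f||_p = (integral x^30 dx)^(1/5) = (1/31)^(1/5) = 0.503185
  ||g||_q = (integral x^8.75 dx)^(1/1.25) = (1/9.75)^(1/1.25) = 0.161732
Step 3: Holder bound = ||f||_p * ||g||_q = 0.503185 * 0.161732 = 0.081381
Verification: 0.071429 <= 0.081381 (Holder holds)


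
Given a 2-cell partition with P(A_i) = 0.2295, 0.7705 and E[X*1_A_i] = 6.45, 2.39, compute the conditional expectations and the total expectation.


For each cell A_i: E[X|A_i] = E[X*1_A_i] / P(A_i)
Step 1: E[X|A_1] = 6.45 / 0.2295 = 28.104575
Step 2: E[X|A_2] = 2.39 / 0.7705 = 3.101882
Verification: E[X] = sum E[X*1_A_i] = 6.45 + 2.39 = 8.84


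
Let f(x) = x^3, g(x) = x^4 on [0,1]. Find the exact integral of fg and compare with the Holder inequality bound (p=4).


Step 1: Exact integral of f*g = integral(x^7, 0, 1) = 1/8
     = 0.125
Step 2: Holder bound with p=4, q=1.333333:
  ||f||_p = (integral x^12 dx)^(1/4) = (1/13)^(1/4) = 0.52664
  ||g||_q = (integral x^5.333333 dx)^(1/1.333333) = (1/6.333333)^(1/1.333333) = 0.250482
Step 3: Holder bound = ||f||_p * ||g||_q = 0.52664 * 0.250482 = 0.131914
Verification: 0.125 <= 0.131914 (Holder holds)


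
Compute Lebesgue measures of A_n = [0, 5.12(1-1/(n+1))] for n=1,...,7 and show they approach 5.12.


By continuity of measure from below: if A_n increases to A, then m(A_n) -> m(A).
Here A = [0, 5.12], so m(A) = 5.12
Step 1: a_1 = 5.12*(1 - 1/2) = 2.56, m(A_1) = 2.56
Step 2: a_2 = 5.12*(1 - 1/3) = 3.4133, m(A_2) = 3.4133
Step 3: a_3 = 5.12*(1 - 1/4) = 3.84, m(A_3) = 3.84
Step 4: a_4 = 5.12*(1 - 1/5) = 4.096, m(A_4) = 4.096
Step 5: a_5 = 5.12*(1 - 1/6) = 4.2667, m(A_5) = 4.2667
Step 6: a_6 = 5.12*(1 - 1/7) = 4.3886, m(A_6) = 4.3886
Step 7: a_7 = 5.12*(1 - 1/8) = 4.48, m(A_7) = 4.48
Limit: m(A_n) -> m([0,5.12]) = 5.12


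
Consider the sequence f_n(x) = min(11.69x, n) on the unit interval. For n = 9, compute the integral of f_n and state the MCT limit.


f(x) = 11.69x on [0,1]; f_n(x) = min(11.69x, n). At n = 9:
Step 1: f(x) reaches 9 at x = 9/11.69 = 0.769889
Step 2: integral(f_9) = integral(11.69x, 0, 0.769889) + integral(9, 0.769889, 1)
       = 11.69*0.769889^2/2 + 9*(1 - 0.769889)
       = 3.4645 + 2.071001
       = 5.5355
Step 3: As n -> infinity, f_n increases to f, so by MCT integral(f_n) -> integral(f) = 11.69/2 = 5.845.
Convergence: integral(f_9) = 5.5355 -> 5.845 as n -> infinity


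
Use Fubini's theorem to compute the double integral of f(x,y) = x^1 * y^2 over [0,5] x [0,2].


By Fubini's theorem, the double integral factors as a product of single integrals:
Step 1: integral_0^5 x^1 dx = [x^2/2] from 0 to 5
     = 5^2/2 = 12.5
Step 2: integral_0^2 y^2 dy = [y^3/3] from 0 to 2
     = 2^3/3 = 2.666667
Step 3: Double integral = 12.5 * 2.666667 = 33.333333


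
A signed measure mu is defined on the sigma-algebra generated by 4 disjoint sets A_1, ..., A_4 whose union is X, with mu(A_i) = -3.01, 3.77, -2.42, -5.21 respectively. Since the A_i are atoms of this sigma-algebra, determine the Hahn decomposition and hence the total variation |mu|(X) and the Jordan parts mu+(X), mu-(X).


Step 1: Every measurable set is a union of atoms (the cells / points), so a Hahn decomposition is
  obtained by grouping atoms by sign: P = union of atoms with mu > 0, N = union of the remaining atoms.
  Atoms in P (indices): 2;  atoms in N (indices): 1, 3, 4
  Positive values: 3.77
  Negative values: -3.01, -2.42, -5.21
Step 2: mu+(X) = mu(P) = sum of positive atom values = 3.77
Step 3: mu-(X) = -mu(N) = sum of |negative atom values| = 10.64
Step 4: |mu|(X) = mu+(X) + mu-(X) = 3.77 + 10.64 = 14.41


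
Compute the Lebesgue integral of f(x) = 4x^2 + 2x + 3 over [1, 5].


The Lebesgue integral of a Riemann-integrable function agrees with the Riemann integral.
Antiderivative F(x) = (4/3)x^3 + (2/2)x^2 + 3x
F(5) = (4/3)*5^3 + (2/2)*5^2 + 3*5
     = (4/3)*125 + (2/2)*25 + 3*5
     = 166.666667 + 25 + 15
     = 206.666667
F(1) = 5.333333
Integral = F(5) - F(1) = 206.666667 - 5.333333 = 201.333333


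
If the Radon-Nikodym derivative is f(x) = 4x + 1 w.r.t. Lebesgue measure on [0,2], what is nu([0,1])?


nu(A) = integral_A (dnu/dmu) dmu = integral_0^1 (4x + 1) dx
Step 1: Antiderivative F(x) = (4/2)x^2 + 1x
Step 2: F(1) = (4/2)*1^2 + 1*1 = 2 + 1 = 3
Step 3: F(0) = (4/2)*0^2 + 1*0 = 0.0 + 0 = 0.0
Step 4: nu([0,1]) = F(1) - F(0) = 3 - 0.0 = 3


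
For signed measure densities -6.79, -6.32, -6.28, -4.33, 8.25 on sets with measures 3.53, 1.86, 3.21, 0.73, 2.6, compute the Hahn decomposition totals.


Step 1: Compute signed measure on each set:
  Set 1: -6.79 * 3.53 = -23.9687
  Set 2: -6.32 * 1.86 = -11.7552
  Set 3: -6.28 * 3.21 = -20.1588
  Set 4: -4.33 * 0.73 = -3.1609
  Set 5: 8.25 * 2.6 = 21.45
Step 2: Total signed measure = (-23.9687) + (-11.7552) + (-20.1588) + (-3.1609) + (21.45)
     = -37.5936
Step 3: Positive part mu+(X) = sum of positive contributions = 21.45
Step 4: Negative part mu-(X) = |sum of negative contributions| = 59.0436


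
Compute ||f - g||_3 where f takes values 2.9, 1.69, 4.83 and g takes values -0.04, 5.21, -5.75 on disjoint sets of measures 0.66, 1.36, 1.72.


Step 1: Compute differences f_i - g_i:
  2.9 - -0.04 = 2.94
  1.69 - 5.21 = -3.52
  4.83 - -5.75 = 10.58
Step 2: Compute |diff|^3 * measure for each set:
  |2.94|^3 * 0.66 = 25.412184 * 0.66 = 16.772041
  |-3.52|^3 * 1.36 = 43.614208 * 1.36 = 59.315323
  |10.58|^3 * 1.72 = 1184.287112 * 1.72 = 2036.973833
Step 3: Sum = 2113.061197
Step 4: ||f-g||_3 = (2113.061197)^(1/3) = 12.832286


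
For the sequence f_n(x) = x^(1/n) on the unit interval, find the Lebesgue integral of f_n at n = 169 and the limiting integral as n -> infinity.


At n = 169: f_169(x) = x^(1/169).
Step 1: integral(x^(1/169), 0, 1) = [x^(1/169+1) / (1/169+1)] from 0 to 1
     = 1 / (1/169 + 1) = 1 / ((169+1)/169) = 169/(169+1)
     = 169/170 = 0.994118
Step 2: As n -> infinity, f_n(x) = x^(1/n) -> 1 for x in (0,1], and f_n is increasing in n.
By MCT, lim_n integral(f_n) = integral(lim_n f_n) = integral(1, 0, 1) = 1.
Step 3: Verify convergence: 169/170 = 0.994118 -> 1


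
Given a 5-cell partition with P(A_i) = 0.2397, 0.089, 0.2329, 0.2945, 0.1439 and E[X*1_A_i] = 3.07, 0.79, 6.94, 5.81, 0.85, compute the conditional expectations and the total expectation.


For each cell A_i: E[X|A_i] = E[X*1_A_i] / P(A_i)
Step 1: E[X|A_1] = 3.07 / 0.2397 = 12.807676
Step 2: E[X|A_2] = 0.79 / 0.089 = 8.876404
Step 3: E[X|A_3] = 6.94 / 0.2329 = 29.798197
Step 4: E[X|A_4] = 5.81 / 0.2945 = 19.728353
Step 5: E[X|A_5] = 0.85 / 0.1439 = 5.90688
Verification: E[X] = sum E[X*1_A_i] = 3.07 + 0.79 + 6.94 + 5.81 + 0.85 = 17.46


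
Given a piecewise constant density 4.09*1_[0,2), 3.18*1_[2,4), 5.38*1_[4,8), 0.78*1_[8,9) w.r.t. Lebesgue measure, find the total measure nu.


Integrate each piece of the Radon-Nikodym derivative:
Step 1: integral_0^2 4.09 dx = 4.09*(2-0) = 4.09*2 = 8.18
Step 2: integral_2^4 3.18 dx = 3.18*(4-2) = 3.18*2 = 6.36
Step 3: integral_4^8 5.38 dx = 5.38*(8-4) = 5.38*4 = 21.52
Step 4: integral_8^9 0.78 dx = 0.78*(9-8) = 0.78*1 = 0.78
Total: 8.18 + 6.36 + 21.52 + 0.78 = 36.84


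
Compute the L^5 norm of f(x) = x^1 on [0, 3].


Step 1: ||f||_5 = (integral_0^3 |x^1|^5 dx)^(1/5)
     = (integral_0^3 x^5 dx)^(1/5)
Step 2: integral_0^3 x^5 dx = [x^6/(6)] from 0 to 3 = 3^6/6
     = 729/6 = 121.5
Step 3: ||f||_5 = (121.5)^(1/5) = 2.611652


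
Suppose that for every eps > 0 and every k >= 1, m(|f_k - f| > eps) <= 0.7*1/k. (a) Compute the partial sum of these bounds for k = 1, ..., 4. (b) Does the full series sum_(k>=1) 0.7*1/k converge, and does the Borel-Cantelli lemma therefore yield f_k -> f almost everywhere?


Step 1: List the terms 0.7*1/k for k = 1 to 4:
  k=1: 0.7
  k=2: 0.35
  k=3: 0.233333
  k=4: 0.175
Step 2: Partial sum = 0.7 + 0.35 + 0.233333 + 0.175
     = 1.458333
Step 3: The full series sum_(k>=1) 0.7*1/k diverges (harmonic series, p = 1; a nonzero constant multiple of a divergent series diverges).
Step 4: The (first) Borel-Cantelli lemma requires a summable sequence of measures, so it does not apply here;
        from this bound alone no conclusion about a.e. convergence can be drawn (convergence in measure still
        gives an a.e.-convergent subsequence, but not a.e. convergence of the whole sequence).
Conclusion: series diverges; Borel-Cantelli is inconclusive about a.e. convergence of f_k.


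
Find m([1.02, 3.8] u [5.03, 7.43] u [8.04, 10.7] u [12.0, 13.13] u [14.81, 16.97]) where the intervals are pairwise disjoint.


For pairwise disjoint intervals, m(union) = sum of lengths.
= (3.8 - 1.02) + (7.43 - 5.03) + (10.7 - 8.04) + (13.13 - 12.0) + (16.97 - 14.81)
= 2.78 + 2.4 + 2.66 + 1.13 + 2.16
= 11.13


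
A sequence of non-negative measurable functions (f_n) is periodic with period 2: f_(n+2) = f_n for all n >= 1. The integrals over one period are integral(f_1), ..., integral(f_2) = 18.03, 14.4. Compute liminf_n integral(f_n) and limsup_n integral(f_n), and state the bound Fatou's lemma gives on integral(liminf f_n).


The sequence (integral(f_n)) is periodic with period 2, repeating the values 18.03, 14.4 indefinitely.
Step 1: For a periodic sequence, every tail (a_m, a_(m+1), ...) contains all 2 period values infinitely often.
Step 2: Hence inf of every tail = min of the period values = min(18.03, 14.4) = 14.4.
        liminf_n integral(f_n) = sup over m of (inf of tail from m) = 14.4.
Step 3: Similarly sup of every tail = max of the period values = 18.03.
        limsup_n integral(f_n) = 18.03.
Step 4: Fatou's lemma: integral(liminf_n f_n) <= liminf_n integral(f_n) = 14.4.
        So the integral of the pointwise liminf is at most 14.4.


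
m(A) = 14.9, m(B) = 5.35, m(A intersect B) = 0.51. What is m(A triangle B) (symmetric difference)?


m(A Delta B) = m(A) + m(B) - 2*m(A n B)
= 14.9 + 5.35 - 2*0.51
= 14.9 + 5.35 - 1.02
= 19.23


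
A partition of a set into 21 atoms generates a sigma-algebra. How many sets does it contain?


Each element of the sigma-algebra is a union of some subset of the 21 atoms.
The number of such subsets is 2^21 = 2097152.


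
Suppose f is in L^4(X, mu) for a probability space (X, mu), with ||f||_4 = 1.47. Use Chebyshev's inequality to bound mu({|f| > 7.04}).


Chebyshev/Markov inequality: mu(|f| > eps) <= (||f||_p / eps)^p
Step 1: ||f||_4 / eps = 1.47 / 7.04 = 0.208807
Step 2: Raise to power p = 4:
  (0.208807)^4 = 0.001901
Step 3: Therefore mu(|f| > 7.04) <= 0.001901


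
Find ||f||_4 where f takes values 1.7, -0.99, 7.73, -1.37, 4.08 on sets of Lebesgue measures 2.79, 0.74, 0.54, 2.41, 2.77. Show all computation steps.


Step 1: Compute |f_i|^4 for each value:
  |1.7|^4 = 8.3521
  |-0.99|^4 = 0.960596
  |7.73|^4 = 3570.409058
  |-1.37|^4 = 3.522754
  |4.08|^4 = 277.102633
Step 2: Multiply by measures and sum:
  8.3521 * 2.79 = 23.302359
  0.960596 * 0.74 = 0.710841
  3570.409058 * 0.54 = 1928.020892
  3.522754 * 2.41 = 8.489836
  277.102633 * 2.77 = 767.574293
Sum = 23.302359 + 0.710841 + 1928.020892 + 8.489836 + 767.574293 = 2728.098221
Step 3: Take the p-th root:
||f||_4 = (2728.098221)^(1/4) = 7.227116


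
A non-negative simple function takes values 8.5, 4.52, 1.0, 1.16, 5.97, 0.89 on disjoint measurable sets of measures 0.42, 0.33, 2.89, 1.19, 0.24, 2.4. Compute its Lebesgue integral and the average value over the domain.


Step 1: Integral = sum(value_i * measure_i)
= 8.5*0.42 + 4.52*0.33 + 1.0*2.89 + 1.16*1.19 + 5.97*0.24 + 0.89*2.4
= 3.57 + 1.4916 + 2.89 + 1.3804 + 1.4328 + 2.136
= 12.9008
Step 2: Total measure of domain = 0.42 + 0.33 + 2.89 + 1.19 + 0.24 + 2.4 = 7.47
Step 3: Average value = 12.9008 / 7.47 = 1.727015


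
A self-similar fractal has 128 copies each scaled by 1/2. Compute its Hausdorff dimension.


For a self-similar set with N copies scaled by 1/r:
dim_H = log(N)/log(r) = log(128)/log(2)
= 4.85203/0.693147
= 7


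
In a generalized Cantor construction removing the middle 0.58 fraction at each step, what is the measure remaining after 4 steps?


Step 1: At each step, fraction remaining = 1 - 0.58 = 0.42
Step 2: After 4 steps, measure = (0.42)^4
Step 3: Computing the power step by step:
  After step 1: 0.42
  After step 2: 0.1764
  After step 3: 0.074088
  After step 4: 0.031117
Result = 0.031117


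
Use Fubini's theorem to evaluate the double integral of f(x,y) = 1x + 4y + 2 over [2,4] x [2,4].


By Fubini, integrate in x first, then y.
Step 1: Fix y, integrate over x in [2,4]:
  integral(1x + 4y + 2, x=2..4)
  = 1*(4^2 - 2^2)/2 + (4y + 2)*(4 - 2)
  = 6 + (4y + 2)*2
  = 6 + 8y + 4
  = 10 + 8y
Step 2: Integrate over y in [2,4]:
  integral(10 + 8y, y=2..4)
  = 10*2 + 8*(4^2 - 2^2)/2
  = 20 + 48
  = 68


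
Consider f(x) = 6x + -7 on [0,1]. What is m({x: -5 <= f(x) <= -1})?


f^(-1)([-5, -1]) = {x : -5 <= 6x + -7 <= -1}
Solving: (-5 - -7)/6 <= x <= (-1 - -7)/6
= [0.333333, 1]
Intersecting with [0,1]: [0.333333, 1]
Measure = 1 - 0.333333 = 0.666667


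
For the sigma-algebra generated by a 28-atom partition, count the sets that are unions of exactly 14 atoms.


Each element of F is a union of some subset of the 28 atoms.
Elements that are unions of exactly 14 atoms correspond to 14-element subsets of the 28 atoms.
Count = C(28, 14) = 28! / (14! * 14!) = 40116600.


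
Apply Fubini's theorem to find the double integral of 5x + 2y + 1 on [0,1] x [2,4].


By Fubini, integrate in x first, then y.
Step 1: Fix y, integrate over x in [0,1]:
  integral(5x + 2y + 1, x=0..1)
  = 5*(1^2 - 0^2)/2 + (2y + 1)*(1 - 0)
  = 2.5 + (2y + 1)*1
  = 2.5 + 2y + 1
  = 3.5 + 2y
Step 2: Integrate over y in [2,4]:
  integral(3.5 + 2y, y=2..4)
  = 3.5*2 + 2*(4^2 - 2^2)/2
  = 7 + 12
  = 19


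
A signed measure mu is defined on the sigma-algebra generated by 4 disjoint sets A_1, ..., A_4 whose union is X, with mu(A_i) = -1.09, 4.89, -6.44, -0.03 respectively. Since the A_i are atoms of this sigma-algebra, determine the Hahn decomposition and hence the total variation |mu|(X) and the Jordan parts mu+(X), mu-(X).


Step 1: Every measurable set is a union of atoms (the cells / points), so a Hahn decomposition is
  obtained by grouping atoms by sign: P = union of atoms with mu > 0, N = union of the remaining atoms.
  Atoms in P (indices): 2;  atoms in N (indices): 1, 3, 4
  Positive values: 4.89
  Negative values: -1.09, -6.44, -0.03
Step 2: mu+(X) = mu(P) = sum of positive atom values = 4.89
Step 3: mu-(X) = -mu(N) = sum of |negative atom values| = 7.56
Step 4: |mu|(X) = mu+(X) + mu-(X) = 4.89 + 7.56 = 12.45


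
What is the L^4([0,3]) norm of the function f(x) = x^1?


Step 1: ||f||_4 = (integral_0^3 |x^1|^4 dx)^(1/4)
     = (integral_0^3 x^4 dx)^(1/4)
Step 2: integral_0^3 x^4 dx = [x^5/(5)] from 0 to 3 = 3^5/5
     = 243/5 = 48.6
Step 3: ||f||_4 = (48.6)^(1/4) = 2.640335


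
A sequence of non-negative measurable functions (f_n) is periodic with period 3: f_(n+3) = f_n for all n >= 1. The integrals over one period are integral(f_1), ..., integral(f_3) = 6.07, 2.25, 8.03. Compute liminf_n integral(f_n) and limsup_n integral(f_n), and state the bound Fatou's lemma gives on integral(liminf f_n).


The sequence (integral(f_n)) is periodic with period 3, repeating the values 6.07, 2.25, 8.03 indefinitely.
Step 1: For a periodic sequence, every tail (a_m, a_(m+1), ...) contains all 3 period values infinitely often.
Step 2: Hence inf of every tail = min of the period values = min(6.07, 2.25, 8.03) = 2.25.
        liminf_n integral(f_n) = sup over m of (inf of tail from m) = 2.25.
Step 3: Similarly sup of every tail = max of the period values = 8.03.
        limsup_n integral(f_n) = 8.03.
Step 4: Fatou's lemma: integral(liminf_n f_n) <= liminf_n integral(f_n) = 2.25.
        So the integral of the pointwise liminf is at most 2.25.
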